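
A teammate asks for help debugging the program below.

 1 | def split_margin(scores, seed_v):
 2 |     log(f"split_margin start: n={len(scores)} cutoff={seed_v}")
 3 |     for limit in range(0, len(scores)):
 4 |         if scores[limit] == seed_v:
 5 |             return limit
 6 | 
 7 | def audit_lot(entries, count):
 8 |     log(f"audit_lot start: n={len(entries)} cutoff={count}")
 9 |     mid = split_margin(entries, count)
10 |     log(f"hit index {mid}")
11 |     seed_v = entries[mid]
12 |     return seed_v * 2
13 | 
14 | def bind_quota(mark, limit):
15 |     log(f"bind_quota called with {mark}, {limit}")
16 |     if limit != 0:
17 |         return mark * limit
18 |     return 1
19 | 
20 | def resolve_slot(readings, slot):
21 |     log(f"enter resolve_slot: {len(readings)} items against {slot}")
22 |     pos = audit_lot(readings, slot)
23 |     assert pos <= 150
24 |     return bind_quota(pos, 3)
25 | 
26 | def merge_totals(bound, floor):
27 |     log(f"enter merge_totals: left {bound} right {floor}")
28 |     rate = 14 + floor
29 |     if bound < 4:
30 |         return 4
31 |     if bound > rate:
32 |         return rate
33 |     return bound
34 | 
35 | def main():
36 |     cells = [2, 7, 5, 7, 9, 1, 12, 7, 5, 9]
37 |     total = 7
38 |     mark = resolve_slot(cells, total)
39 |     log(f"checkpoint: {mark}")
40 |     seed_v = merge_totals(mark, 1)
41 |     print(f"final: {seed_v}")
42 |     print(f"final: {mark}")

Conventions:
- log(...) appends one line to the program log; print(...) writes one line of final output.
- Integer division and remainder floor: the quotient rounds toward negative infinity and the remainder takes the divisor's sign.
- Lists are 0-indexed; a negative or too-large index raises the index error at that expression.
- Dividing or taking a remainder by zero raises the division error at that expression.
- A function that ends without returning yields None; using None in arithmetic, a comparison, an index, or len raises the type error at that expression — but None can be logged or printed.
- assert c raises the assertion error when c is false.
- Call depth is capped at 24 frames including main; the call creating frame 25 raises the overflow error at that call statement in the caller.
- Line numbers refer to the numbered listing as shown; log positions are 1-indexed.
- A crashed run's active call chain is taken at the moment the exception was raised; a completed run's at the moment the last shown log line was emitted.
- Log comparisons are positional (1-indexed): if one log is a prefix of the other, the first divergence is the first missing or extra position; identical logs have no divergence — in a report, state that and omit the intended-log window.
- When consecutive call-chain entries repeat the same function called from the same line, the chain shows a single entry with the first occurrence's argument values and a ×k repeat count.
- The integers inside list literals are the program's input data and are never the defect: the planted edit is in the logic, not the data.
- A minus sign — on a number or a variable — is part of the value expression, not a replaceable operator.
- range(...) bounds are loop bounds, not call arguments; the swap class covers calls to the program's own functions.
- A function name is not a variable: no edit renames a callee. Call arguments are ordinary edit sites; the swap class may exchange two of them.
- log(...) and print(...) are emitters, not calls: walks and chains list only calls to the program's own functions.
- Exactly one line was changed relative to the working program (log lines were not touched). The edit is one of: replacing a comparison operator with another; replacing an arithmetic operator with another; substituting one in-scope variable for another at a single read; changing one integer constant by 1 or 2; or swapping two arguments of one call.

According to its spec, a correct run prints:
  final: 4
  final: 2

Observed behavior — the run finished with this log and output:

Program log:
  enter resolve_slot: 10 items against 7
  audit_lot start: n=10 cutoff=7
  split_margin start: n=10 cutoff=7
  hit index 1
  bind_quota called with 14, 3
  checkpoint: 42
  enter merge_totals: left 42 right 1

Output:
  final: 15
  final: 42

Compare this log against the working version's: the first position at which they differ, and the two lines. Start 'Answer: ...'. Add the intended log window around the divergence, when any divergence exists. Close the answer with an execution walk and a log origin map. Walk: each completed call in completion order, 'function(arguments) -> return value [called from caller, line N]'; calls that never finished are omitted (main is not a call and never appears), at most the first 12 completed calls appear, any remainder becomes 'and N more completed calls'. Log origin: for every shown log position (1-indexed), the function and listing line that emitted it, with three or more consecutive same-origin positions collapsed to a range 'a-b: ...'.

Answer: position 6; shown 'checkpoint: 42' vs intended 'checkpoint: 2'.
Intended log window:
  4: hit index 1
  5: bind_quota called with 14, 3
  6: checkpoint: 2
  7: enter merge_totals: left 2 right 1
Execution walk:
  split_margin([2, 7, 5, 7, 9, 1, 12, 7, 5, 9], 7) -> 1  [called from audit_lot, line 9]
  audit_lot([2, 7, 5, 7, 9, 1, 12, 7, 5, 9], 7) -> 14  [called from resolve_slot, line 22]
  bind_quota(14, 3) -> 42  [called from resolve_slot, line 24]
  resolve_slot([2, 7, 5, 7, 9, 1, 12, 7, 5, 9], 7) -> 42  [called from main, line 38]
  merge_totals(42, 1) -> 15  [called from main, line 40]
Log line origins:
  1: from resolve_slot, line 21
  2: from audit_lot, line 8
  3: from split_margin, line 2
  4: from audit_lot, line 10
  5: from bind_quota, line 15
  6: from main, line 39
  7: from merge_totals, line 27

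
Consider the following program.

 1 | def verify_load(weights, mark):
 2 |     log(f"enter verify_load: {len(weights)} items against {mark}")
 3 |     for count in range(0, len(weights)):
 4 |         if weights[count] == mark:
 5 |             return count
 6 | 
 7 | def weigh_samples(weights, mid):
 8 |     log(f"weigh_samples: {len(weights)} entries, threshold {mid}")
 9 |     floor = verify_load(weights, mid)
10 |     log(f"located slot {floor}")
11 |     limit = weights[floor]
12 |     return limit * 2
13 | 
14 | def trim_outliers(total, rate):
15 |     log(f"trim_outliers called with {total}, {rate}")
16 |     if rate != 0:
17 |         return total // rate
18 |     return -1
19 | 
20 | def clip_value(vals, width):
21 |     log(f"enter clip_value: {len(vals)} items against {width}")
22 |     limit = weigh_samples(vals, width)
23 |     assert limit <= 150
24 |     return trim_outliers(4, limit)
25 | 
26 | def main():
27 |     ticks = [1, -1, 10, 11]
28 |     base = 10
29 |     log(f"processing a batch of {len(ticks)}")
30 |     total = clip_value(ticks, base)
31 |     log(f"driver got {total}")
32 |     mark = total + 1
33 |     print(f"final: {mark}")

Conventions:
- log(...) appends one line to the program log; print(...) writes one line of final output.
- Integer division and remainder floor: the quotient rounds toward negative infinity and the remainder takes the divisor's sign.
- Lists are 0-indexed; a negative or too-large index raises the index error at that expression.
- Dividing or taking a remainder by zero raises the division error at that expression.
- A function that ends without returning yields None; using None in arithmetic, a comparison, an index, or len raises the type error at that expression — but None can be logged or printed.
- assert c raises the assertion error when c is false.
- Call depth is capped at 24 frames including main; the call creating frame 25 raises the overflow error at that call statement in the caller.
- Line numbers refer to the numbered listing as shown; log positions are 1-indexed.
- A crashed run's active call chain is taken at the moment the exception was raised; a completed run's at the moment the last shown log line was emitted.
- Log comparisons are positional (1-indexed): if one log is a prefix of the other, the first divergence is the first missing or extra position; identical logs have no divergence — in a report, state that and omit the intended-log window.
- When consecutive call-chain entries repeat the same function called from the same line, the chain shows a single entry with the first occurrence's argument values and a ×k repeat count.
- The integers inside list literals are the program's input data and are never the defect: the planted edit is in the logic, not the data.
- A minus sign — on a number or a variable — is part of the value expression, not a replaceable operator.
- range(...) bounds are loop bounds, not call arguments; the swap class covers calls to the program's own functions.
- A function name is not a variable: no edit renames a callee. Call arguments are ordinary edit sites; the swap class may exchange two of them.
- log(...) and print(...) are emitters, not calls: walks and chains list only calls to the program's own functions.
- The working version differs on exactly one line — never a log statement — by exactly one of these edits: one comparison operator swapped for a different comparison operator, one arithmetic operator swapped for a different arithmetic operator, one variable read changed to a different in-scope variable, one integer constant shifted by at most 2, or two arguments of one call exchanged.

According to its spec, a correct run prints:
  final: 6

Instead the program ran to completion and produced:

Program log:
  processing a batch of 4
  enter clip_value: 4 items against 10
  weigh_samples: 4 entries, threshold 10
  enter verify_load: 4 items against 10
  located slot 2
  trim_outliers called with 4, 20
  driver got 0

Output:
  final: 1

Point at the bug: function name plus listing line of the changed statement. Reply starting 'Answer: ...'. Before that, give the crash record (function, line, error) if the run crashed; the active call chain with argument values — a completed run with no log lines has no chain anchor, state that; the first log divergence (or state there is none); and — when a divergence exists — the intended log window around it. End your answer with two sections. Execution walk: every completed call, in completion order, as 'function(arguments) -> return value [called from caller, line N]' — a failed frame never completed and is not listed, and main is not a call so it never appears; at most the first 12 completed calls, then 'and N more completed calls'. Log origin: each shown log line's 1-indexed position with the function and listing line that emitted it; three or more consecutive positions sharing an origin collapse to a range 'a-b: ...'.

Answer: the defect is in clip_value at line 24.
Key observation: The earliest visible damage is log position 6 — 'trim_outliers called with 4, 20' rather than the intended 'trim_outliers called with 20, 4'.
Call chain: main.
First divergence: position 6 — shown 'trim_outliers called with 4, 20', intended 'trim_outliers called with 20, 4'.
Intended log window:
  4: enter verify_load: 4 items against 10
  5: located slot 2
  6: trim_outliers called with 20, 4
  7: driver got 5
Execution walk:
  verify_load([1, -1, 10, 11], 10) -> 2  [called from weigh_samples, line 9]
  weigh_samples([1, -1, 10, 11], 10) -> 20  [called from clip_value, line 22]
  trim_outliers(4, 20) -> 0  [called from clip_value, line 24]
  clip_value([1, -1, 10, 11], 10) -> 0  [called from main, line 30]
Log origin:
  1: logged in main at line 29
  2: logged in clip_value at line 21
  3: logged in weigh_samples at line 8
  4: logged in verify_load at line 2
  5: logged in weigh_samples at line 10
  6: logged in trim_outliers at line 15
  7: logged in main at line 31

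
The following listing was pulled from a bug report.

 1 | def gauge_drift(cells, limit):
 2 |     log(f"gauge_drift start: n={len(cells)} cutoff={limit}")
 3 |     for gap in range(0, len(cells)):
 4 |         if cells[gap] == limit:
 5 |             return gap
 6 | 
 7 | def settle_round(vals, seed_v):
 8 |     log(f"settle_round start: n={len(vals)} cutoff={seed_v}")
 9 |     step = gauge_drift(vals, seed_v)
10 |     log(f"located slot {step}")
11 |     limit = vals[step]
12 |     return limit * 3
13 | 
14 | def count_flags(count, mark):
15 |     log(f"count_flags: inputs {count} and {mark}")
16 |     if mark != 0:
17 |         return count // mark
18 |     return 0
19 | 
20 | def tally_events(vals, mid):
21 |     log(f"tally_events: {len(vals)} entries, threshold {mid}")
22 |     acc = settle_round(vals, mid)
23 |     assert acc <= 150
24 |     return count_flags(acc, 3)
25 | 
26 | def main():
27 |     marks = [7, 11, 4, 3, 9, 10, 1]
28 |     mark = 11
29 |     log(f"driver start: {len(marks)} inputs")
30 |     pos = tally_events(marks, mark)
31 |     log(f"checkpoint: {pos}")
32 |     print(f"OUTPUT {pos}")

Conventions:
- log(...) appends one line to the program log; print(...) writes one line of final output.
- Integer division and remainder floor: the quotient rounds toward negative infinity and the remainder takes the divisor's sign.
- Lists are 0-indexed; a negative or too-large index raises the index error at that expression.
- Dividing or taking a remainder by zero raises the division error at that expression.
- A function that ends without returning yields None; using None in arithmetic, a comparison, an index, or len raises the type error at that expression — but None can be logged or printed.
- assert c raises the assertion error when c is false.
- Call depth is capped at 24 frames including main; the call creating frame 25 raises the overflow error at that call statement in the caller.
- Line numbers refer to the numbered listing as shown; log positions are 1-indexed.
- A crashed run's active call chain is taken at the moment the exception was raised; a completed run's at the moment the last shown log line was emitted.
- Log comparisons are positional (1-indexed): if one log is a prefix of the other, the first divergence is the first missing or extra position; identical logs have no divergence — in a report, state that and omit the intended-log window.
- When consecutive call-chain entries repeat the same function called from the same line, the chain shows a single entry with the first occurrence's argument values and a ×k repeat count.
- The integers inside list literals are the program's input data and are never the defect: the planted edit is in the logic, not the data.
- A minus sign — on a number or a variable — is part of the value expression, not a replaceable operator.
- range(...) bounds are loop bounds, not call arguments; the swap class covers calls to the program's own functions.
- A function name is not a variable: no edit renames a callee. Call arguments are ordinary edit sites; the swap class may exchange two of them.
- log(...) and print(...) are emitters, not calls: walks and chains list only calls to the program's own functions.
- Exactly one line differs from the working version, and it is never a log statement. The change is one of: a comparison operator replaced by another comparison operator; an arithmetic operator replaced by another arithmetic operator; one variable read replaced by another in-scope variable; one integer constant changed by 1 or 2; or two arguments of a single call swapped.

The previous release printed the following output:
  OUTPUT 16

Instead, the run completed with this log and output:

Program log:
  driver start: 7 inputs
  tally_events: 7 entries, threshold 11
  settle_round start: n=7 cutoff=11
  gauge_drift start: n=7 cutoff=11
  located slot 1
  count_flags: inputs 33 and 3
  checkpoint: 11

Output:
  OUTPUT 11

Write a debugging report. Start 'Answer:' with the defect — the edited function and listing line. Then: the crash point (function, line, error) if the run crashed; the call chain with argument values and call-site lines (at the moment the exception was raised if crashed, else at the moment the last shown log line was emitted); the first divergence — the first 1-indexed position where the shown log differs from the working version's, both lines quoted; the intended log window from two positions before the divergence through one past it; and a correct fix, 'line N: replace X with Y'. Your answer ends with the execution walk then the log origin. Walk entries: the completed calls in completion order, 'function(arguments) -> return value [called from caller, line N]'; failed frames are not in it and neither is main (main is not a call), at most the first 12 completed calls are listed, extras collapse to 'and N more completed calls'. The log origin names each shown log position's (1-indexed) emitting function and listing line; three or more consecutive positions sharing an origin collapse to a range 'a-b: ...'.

Answer: the defect is in tally_events at line 24.
Key fact: The earliest visible damage is log position 6 — 'count_flags: inputs 33 and 3' rather than the intended 'count_flags: inputs 33 and 2'.
Call chain: main.
First divergence: at position 6 the run shows 'count_flags: inputs 33 and 3' where the working version logs 'count_flags: inputs 33 and 2'.
Intended log window:
  4: gauge_drift start: n=7 cutoff=11
  5: located slot 1
  6: count_flags: inputs 33 and 2
  7: checkpoint: 16
Execution walk:
  gauge_drift([7, 11, 4, 3, 9, 10, 1], 11) -> 1  [called from settle_round, line 9]
  settle_round([7, 11, 4, 3, 9, 10, 1], 11) -> 33  [called from tally_events, line 22]
  count_flags(33, 3) -> 11  [called from tally_events, line 24]
  tally_events([7, 11, 4, 3, 9, 10, 1], 11) -> 11  [called from main, line 30]
Log origins:
  1: emitted by main (line 29)
  2: emitted by tally_events (line 21)
  3: emitted by settle_round (line 8)
  4: emitted by gauge_drift (line 2)
  5: emitted by settle_round (line 10)
  6: emitted by count_flags (line 15)
  7: emitted by main (line 31)
A correct fix: line 24: replace `3` with `2`.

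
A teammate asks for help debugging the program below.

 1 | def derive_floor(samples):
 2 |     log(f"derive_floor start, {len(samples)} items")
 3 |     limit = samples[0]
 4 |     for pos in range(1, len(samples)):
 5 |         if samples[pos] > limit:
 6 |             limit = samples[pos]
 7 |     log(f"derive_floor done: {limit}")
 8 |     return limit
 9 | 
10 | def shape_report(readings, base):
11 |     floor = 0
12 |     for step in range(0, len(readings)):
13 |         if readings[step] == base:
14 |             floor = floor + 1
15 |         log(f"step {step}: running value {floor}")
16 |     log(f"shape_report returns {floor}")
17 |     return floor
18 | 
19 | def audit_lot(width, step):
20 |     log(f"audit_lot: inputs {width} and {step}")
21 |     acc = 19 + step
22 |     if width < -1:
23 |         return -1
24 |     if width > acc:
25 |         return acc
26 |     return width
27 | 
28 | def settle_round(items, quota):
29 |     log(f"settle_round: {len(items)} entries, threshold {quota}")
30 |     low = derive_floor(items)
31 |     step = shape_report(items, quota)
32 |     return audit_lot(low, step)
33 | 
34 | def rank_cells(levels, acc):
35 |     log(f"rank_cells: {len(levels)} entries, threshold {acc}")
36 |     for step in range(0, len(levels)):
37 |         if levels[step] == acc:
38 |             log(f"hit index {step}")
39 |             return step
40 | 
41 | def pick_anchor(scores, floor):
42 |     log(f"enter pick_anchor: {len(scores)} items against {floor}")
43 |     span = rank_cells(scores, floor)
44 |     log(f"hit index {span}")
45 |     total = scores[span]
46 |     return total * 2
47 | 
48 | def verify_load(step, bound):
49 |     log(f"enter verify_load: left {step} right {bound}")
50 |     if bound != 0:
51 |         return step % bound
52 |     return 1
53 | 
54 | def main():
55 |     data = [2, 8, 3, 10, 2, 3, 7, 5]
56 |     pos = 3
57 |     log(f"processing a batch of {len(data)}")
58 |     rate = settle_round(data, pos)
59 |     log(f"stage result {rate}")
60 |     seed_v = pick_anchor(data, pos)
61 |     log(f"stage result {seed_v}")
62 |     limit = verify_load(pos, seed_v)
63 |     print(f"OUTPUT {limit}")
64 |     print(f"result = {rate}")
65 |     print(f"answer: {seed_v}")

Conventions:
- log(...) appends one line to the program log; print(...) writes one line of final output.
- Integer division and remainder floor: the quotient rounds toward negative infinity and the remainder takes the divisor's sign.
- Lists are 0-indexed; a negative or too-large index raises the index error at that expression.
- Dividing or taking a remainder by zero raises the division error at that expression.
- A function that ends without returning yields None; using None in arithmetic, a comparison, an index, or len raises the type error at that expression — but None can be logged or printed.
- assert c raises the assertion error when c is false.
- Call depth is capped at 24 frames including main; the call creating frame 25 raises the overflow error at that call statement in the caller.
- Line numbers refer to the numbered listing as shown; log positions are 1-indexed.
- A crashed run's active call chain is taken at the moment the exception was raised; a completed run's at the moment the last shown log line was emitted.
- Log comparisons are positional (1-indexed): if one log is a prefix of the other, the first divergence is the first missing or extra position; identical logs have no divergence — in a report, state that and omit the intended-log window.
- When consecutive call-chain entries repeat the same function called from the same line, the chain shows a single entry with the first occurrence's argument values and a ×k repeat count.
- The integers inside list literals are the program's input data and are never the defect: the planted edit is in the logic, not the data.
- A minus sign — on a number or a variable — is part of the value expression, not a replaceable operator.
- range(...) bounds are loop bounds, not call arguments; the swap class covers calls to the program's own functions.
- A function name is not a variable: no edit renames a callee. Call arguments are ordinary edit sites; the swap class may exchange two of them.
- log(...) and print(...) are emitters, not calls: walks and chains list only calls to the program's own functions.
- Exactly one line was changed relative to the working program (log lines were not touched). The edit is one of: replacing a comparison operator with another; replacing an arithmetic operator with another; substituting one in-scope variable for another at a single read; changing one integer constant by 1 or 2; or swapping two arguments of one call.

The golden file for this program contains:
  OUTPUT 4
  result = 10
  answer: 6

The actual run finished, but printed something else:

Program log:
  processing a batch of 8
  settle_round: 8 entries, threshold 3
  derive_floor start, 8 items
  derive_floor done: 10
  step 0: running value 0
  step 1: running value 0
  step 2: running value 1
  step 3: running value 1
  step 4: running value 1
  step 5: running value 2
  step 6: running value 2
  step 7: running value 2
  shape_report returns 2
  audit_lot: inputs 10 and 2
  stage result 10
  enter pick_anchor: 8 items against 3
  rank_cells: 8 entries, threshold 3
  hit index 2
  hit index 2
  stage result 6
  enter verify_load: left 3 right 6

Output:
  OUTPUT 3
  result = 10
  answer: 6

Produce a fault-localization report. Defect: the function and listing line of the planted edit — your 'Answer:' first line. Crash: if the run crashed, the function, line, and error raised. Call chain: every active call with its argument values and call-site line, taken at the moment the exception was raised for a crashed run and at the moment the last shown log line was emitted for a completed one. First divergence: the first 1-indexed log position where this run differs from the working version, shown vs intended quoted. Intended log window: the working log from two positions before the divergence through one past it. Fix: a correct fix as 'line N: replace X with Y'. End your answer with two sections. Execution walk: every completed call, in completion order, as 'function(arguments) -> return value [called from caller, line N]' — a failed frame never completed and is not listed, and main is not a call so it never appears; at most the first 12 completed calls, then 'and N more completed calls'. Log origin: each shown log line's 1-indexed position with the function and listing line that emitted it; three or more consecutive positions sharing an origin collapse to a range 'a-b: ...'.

Answer: the defect is in main at line 62.
Key fact: The log first diverges at position 21: the faulty run prints 'enter verify_load: left 3 right 6' where the working version prints 'enter verify_load: left 10 right 6'.
Call chain: main -> verify_load(3, 6) (called at line 62).
First divergence: position 21 — shown 'enter verify_load: left 3 right 6', intended 'enter verify_load: left 10 right 6'.
Intended log window:
  19: hit index 2
  20: stage result 6
  21: enter verify_load: left 10 right 6
Execution walk:
  derive_floor([2, 8, 3, 10, 2, 3, 7, 5]) -> 10  [called from settle_round, line 30]
  shape_report([2, 8, 3, 10, 2, 3, 7, 5], 3) -> 2  [called from settle_round, line 31]
  audit_lot(10, 2) -> 10  [called from settle_round, line 32]
  settle_round([2, 8, 3, 10, 2, 3, 7, 5], 3) -> 10  [called from main, line 58]
  rank_cells([2, 8, 3, 10, 2, 3, 7, 5], 3) -> 2  [called from pick_anchor, line 43]
  pick_anchor([2, 8, 3, 10, 2, 3, 7, 5], 3) -> 6  [called from main, line 60]
  verify_load(3, 6) -> 3  [called from main, line 62]
Log line origins:
  1: emitted by main (line 57)
  2: emitted by settle_round (line 29)
  3: emitted by derive_floor (line 2)
  4: emitted by derive_floor (line 7)
  5-12: emitted by shape_report (line 15)
  13: emitted by shape_report (line 16)
  14: emitted by audit_lot (line 20)
  15: emitted by main (line 59)
  16: emitted by pick_anchor (line 42)
  17: emitted by rank_cells (line 35)
  18: emitted by rank_cells (line 38)
  19: emitted by pick_anchor (line 44)
  20: emitted by main (line 61)
  21: emitted by verify_load (line 49)
A correct fix: line 62: replace `pos` with `rate`.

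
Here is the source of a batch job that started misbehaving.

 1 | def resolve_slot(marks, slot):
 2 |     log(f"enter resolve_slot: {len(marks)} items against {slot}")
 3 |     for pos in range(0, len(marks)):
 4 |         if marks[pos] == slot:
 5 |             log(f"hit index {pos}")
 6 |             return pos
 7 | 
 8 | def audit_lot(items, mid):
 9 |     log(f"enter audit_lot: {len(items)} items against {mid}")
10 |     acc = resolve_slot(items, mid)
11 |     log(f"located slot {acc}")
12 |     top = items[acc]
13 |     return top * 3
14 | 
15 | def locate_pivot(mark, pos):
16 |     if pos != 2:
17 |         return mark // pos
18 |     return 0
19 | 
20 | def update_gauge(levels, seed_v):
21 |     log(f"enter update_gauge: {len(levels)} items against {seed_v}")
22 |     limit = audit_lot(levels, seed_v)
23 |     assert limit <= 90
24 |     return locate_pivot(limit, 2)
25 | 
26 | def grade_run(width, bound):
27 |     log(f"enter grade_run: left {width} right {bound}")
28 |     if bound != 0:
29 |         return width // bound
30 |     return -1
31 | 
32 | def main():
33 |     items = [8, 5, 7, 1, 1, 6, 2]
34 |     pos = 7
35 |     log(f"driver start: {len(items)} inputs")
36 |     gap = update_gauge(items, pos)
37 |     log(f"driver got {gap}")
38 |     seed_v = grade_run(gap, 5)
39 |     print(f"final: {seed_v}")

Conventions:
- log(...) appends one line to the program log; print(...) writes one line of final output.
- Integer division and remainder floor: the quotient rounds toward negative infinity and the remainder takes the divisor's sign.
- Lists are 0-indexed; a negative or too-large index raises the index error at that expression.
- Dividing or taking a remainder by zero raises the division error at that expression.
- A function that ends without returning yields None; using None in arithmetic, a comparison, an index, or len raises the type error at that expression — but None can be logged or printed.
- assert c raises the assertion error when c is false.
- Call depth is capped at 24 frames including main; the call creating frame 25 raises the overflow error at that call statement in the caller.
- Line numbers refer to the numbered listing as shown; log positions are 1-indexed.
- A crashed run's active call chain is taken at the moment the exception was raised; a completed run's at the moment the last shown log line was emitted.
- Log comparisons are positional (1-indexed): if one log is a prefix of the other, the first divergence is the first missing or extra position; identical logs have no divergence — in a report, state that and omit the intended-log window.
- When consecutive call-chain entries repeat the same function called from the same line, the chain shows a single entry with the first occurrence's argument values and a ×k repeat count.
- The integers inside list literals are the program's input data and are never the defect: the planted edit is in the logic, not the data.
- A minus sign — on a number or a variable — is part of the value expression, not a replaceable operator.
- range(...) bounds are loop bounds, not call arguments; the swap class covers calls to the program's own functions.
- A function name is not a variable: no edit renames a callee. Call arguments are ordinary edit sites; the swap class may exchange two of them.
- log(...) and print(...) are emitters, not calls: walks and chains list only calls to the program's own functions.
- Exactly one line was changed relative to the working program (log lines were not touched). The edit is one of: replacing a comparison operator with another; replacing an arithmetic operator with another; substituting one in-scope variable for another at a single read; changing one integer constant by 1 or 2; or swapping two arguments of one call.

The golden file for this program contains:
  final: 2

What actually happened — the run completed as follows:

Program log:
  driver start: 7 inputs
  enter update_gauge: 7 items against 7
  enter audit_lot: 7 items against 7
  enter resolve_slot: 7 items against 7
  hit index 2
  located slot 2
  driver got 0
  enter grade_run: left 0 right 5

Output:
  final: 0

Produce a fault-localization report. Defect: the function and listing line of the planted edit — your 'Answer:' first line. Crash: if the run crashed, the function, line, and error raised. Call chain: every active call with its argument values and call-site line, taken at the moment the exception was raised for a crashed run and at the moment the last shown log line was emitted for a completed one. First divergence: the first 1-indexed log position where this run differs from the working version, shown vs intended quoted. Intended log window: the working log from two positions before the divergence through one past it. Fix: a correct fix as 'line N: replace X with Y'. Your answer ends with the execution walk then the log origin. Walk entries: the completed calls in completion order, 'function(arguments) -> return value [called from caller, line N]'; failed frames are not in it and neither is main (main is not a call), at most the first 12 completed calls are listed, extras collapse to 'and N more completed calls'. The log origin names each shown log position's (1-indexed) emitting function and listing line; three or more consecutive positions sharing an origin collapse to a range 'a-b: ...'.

Answer: the defect is in locate_pivot at line 16.
Key fact: The earliest visible damage is log position 7 — 'driver got 0' rather than the intended 'driver got 10'.
Call chain: main -> grade_run(0, 5) (called at line 38).
First divergence: at position 7 the run shows 'driver got 0' where the working version logs 'driver got 10'.
Intended log window:
  5: hit index 2
  6: located slot 2
  7: driver got 10
  8: enter grade_run: left 10 right 5
Execution walk:
  resolve_slot([8, 5, 7, 1, 1, 6, 2], 7) -> 2  [called from audit_lot, line 10]
  audit_lot([8, 5, 7, 1, 1, 6, 2], 7) -> 21  [called from update_gauge, line 22]
  locate_pivot(21, 2) -> 0  [called from update_gauge, line 24]
  update_gauge([8, 5, 7, 1, 1, 6, 2], 7) -> 0  [called from main, line 36]
  grade_run(0, 5) -> 0  [called from main, line 38]
Log origins:
  1: emitted by main (line 35)
  2: emitted by update_gauge (line 21)
  3: emitted by audit_lot (line 9)
  4: emitted by resolve_slot (line 2)
  5: emitted by resolve_slot (line 5)
  6: emitted by audit_lot (line 11)
  7: emitted by main (line 37)
  8: emitted by grade_run (line 27)
A correct fix: line 16: replace `2` with `0`.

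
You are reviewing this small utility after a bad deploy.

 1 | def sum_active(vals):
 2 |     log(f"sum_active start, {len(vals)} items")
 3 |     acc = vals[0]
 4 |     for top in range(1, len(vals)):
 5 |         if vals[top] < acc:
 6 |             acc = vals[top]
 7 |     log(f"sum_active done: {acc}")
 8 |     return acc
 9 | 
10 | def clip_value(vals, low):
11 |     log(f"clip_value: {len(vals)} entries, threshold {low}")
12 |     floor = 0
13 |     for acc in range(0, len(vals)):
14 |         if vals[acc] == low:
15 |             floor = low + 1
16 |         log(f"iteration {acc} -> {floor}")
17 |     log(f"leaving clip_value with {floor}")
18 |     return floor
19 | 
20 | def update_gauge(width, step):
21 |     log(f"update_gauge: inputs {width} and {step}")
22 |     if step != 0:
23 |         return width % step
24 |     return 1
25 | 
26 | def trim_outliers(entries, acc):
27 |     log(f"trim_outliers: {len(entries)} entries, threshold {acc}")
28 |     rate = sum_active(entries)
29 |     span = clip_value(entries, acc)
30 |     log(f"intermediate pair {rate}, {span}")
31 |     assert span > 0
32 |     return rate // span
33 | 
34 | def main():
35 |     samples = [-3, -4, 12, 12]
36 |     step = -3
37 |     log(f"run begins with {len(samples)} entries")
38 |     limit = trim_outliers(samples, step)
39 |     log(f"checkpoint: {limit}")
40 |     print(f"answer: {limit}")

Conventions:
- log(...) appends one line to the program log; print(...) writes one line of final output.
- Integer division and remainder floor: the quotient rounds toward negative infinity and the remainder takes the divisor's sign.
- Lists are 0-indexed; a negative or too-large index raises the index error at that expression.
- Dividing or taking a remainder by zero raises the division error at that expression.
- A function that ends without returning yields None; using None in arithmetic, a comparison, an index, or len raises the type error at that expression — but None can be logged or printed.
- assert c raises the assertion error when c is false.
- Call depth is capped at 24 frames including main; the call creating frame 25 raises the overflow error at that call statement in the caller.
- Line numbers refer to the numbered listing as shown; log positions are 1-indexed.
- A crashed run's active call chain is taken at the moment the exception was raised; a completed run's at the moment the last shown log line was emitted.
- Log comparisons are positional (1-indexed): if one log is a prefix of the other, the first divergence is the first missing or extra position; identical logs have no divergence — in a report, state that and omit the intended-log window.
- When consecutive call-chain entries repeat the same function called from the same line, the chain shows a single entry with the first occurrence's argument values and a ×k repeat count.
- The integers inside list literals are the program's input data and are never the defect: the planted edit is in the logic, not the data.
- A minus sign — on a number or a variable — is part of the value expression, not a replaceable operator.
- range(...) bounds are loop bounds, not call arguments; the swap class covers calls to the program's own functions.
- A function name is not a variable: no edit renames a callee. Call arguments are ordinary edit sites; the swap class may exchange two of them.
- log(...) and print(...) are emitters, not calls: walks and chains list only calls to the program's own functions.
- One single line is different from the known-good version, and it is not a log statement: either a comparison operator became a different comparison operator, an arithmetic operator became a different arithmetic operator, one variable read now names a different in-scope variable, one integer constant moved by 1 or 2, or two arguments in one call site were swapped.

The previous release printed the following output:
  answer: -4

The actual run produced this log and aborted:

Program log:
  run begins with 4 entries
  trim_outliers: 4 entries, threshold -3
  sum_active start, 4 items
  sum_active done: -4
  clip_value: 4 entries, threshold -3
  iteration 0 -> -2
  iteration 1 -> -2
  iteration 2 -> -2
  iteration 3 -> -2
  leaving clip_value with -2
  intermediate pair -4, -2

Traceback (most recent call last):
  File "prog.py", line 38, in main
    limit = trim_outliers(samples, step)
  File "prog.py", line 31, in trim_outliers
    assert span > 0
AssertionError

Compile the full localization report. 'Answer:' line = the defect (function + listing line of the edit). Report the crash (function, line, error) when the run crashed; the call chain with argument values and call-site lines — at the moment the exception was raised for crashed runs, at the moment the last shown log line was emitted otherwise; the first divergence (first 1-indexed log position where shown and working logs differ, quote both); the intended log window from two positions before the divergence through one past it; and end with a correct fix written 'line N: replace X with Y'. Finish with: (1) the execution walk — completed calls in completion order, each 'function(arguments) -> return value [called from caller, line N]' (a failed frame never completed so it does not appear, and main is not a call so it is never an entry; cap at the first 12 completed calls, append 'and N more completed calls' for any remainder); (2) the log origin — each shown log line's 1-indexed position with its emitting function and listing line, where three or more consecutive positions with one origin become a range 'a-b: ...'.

Answer: the defect is in clip_value at line 15.
The tell: Position 6 is the first bad log line: 'iteration 0 -> -2' should read 'iteration 0 -> 1'.
Crash: trim_outliers, line 31, AssertionError.
Call chain: main -> trim_outliers([-3, -4, 12, 12], -3) (called at line 38).
First divergence: at position 6 the run shows 'iteration 0 -> -2' where the working version logs 'iteration 0 -> 1'.
Intended log window:
  4: sum_active done: -4
  5: clip_value: 4 entries, threshold -3
  6: iteration 0 -> 1
  7: iteration 1 -> 1
Execution walk:
  sum_active([-3, -4, 12, 12]) -> -4  [called from trim_outliers, line 28]
  clip_value([-3, -4, 12, 12], -3) -> -2  [called from trim_outliers, line 29]
Log origin:
  1: emitted by main (line 37)
  2: emitted by trim_outliers (line 27)
  3: emitted by sum_active (line 2)
  4: emitted by sum_active (line 7)
  5: emitted by clip_value (line 11)
  6-9: emitted by clip_value (line 16)
  10: emitted by clip_value (line 17)
  11: emitted by trim_outliers (line 30)
A correct fix: line 15: replace `low` with `floor`.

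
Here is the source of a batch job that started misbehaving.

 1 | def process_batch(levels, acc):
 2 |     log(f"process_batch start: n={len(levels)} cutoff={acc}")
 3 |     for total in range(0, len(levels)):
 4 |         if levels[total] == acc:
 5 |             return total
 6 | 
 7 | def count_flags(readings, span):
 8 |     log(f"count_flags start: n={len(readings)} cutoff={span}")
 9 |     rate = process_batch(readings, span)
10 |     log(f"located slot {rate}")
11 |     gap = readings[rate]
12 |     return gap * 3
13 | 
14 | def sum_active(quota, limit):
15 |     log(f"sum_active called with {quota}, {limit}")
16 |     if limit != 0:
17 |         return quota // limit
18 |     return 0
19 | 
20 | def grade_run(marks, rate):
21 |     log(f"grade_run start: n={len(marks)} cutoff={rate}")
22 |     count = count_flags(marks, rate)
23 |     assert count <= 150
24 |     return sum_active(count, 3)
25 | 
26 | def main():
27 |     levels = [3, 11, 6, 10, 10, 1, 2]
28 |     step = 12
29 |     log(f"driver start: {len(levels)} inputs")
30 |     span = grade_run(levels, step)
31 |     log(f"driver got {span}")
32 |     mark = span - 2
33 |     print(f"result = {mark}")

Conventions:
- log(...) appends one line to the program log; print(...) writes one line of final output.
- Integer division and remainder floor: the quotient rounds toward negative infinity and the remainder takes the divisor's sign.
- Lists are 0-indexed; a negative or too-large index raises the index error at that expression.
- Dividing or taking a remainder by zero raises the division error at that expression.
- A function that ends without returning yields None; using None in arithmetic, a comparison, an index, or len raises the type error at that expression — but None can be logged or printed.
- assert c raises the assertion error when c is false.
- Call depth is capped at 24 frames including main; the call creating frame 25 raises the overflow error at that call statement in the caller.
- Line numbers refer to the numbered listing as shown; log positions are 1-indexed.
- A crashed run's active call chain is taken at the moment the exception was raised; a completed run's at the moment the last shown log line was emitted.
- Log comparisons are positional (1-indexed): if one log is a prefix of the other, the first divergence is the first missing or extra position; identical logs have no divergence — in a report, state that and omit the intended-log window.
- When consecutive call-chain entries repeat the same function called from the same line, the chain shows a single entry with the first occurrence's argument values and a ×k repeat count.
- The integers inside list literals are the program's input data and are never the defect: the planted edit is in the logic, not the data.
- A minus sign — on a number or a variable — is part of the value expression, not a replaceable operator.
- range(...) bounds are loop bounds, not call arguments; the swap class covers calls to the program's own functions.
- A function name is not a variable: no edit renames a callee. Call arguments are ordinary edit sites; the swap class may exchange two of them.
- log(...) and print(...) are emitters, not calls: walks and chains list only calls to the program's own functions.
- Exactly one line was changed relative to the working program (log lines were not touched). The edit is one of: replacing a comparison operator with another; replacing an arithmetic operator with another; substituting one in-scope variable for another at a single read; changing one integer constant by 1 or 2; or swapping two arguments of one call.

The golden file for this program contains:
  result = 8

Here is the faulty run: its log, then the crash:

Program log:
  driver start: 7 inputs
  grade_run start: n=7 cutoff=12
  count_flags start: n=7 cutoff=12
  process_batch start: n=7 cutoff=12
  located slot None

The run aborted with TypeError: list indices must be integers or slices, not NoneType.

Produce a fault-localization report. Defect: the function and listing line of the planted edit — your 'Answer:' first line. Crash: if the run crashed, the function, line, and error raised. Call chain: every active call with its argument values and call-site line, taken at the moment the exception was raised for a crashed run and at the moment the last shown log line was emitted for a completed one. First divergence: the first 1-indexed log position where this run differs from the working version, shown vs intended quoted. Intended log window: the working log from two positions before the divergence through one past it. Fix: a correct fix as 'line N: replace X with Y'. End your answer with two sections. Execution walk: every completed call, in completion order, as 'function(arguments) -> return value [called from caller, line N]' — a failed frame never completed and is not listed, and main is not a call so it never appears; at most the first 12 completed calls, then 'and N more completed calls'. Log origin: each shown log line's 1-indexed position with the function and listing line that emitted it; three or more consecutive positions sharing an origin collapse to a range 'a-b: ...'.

Answer: the defect is in main at line 28.
Core observation: Everything matches until log position 2, which reads 'grade_run start: n=7 cutoff=12' in place of 'grade_run start: n=7 cutoff=10'.
Crash: count_flags, line 11, TypeError.
Call chain: main -> grade_run([3, 11, 6, 10, 10, 1, 2], 12) (called at line 30) -> count_flags([3, 11, 6, 10, 10, 1, 2], 12) (called at line 22).
First divergence: at position 2 the run shows 'grade_run start: n=7 cutoff=12' where the working version logs 'grade_run start: n=7 cutoff=10'.
Intended log window:
  1: driver start: 7 inputs
  2: grade_run start: n=7 cutoff=10
  3: count_flags start: n=7 cutoff=10
Execution walk:
  process_batch([3, 11, 6, 10, 10, 1, 2], 12) -> None  [called from count_flags, line 9]
Origin of each log line:
  1: emitted by main (line 29)
  2: emitted by grade_run (line 21)
  3: emitted by count_flags (line 8)
  4: emitted by process_batch (line 2)
  5: emitted by count_flags (line 10)
A correct fix: line 28: replace `12` with `10`.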